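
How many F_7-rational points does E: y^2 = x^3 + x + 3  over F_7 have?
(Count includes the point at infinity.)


For each x in F_7, count y with y^2 = x^3 + 1 x + 3 mod 7:
  x = 4: RHS = 1, y in [1, 6]  -> 2 point(s)
  x = 5: RHS = 0, y in [0]  -> 1 point(s)
  x = 6: RHS = 1, y in [1, 6]  -> 2 point(s)
Affine points: 5. Add the point at infinity: total = 6.

#E(F_7) = 6


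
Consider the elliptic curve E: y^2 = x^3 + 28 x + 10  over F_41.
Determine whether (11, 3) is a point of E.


Check whether y^2 = x^3 + 28 x + 10 (mod 41) for (x, y) = (11, 3).
LHS: y^2 = 3^2 mod 41 = 9
RHS: x^3 + 28 x + 10 = 11^3 + 28*11 + 10 mod 41 = 9
LHS = RHS

Yes, on the curve


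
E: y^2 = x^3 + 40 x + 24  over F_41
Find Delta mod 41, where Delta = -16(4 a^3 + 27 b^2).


4 a^3 + 27 b^2 = 4*40^3 + 27*24^2 = 256000 + 15552 = 271552
Delta = -16 * (271552) = -4344832
Delta mod 41 = 20

Delta = 20 (mod 41)


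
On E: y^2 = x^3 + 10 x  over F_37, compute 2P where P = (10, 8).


Doubling: s = (3 x1^2 + a) / (2 y1)
s = (3*10^2 + 10) / (2*8) mod 37 = 24
x3 = s^2 - 2 x1 mod 37 = 24^2 - 2*10 = 1
y3 = s (x1 - x3) - y1 mod 37 = 24 * (10 - 1) - 8 = 23

2P = (1, 23)


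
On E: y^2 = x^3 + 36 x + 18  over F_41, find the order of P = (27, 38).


Compute successive multiples of P until we hit O:
  1P = (27, 38)
  2P = (20, 13)
  3P = (26, 30)
  4P = (11, 8)
  5P = (11, 33)
  6P = (26, 11)
  7P = (20, 28)
  8P = (27, 3)
  ... (continuing to 9P)
  9P = O

ord(P) = 9


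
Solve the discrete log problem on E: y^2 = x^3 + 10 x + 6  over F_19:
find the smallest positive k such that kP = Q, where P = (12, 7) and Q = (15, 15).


Enumerate multiples of P until we hit Q = (15, 15):
  1P = (12, 7)
  2P = (15, 15)
Match found at i = 2.

k = 2


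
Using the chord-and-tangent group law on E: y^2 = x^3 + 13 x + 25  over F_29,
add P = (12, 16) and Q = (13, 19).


P != Q, so use the chord formula.
s = (y2 - y1) / (x2 - x1) = (3) / (1) mod 29 = 3
x3 = s^2 - x1 - x2 mod 29 = 3^2 - 12 - 13 = 13
y3 = s (x1 - x3) - y1 mod 29 = 3 * (12 - 13) - 16 = 10

P + Q = (13, 10)


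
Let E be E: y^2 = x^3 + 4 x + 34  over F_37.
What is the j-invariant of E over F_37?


Delta = -16(4 a^3 + 27 b^2) mod 37 = 8
-1728 * (4 a)^3 = -1728 * (4*4)^3 mod 37 = 27
j = 27 * 8^(-1) mod 37 = 8

j = 8 (mod 37)


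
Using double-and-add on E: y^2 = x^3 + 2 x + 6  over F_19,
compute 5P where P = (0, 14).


k = 5 = 101_2 (binary, LSB first: 101)
Double-and-add from P = (0, 14):
  bit 0 = 1: acc = O + (0, 14) = (0, 14)
  bit 1 = 0: acc unchanged = (0, 14)
  bit 2 = 1: acc = (0, 14) + (10, 0) = (14, 17)

5P = (14, 17)


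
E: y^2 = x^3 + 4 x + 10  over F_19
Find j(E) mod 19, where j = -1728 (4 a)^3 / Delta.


Delta = -16(4 a^3 + 27 b^2) mod 19 = 14
-1728 * (4 a)^3 = -1728 * (4*4)^3 mod 19 = 11
j = 11 * 14^(-1) mod 19 = 13

j = 13 (mod 19)


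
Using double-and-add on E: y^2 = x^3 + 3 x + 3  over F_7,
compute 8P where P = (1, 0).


k = 8 = 1000_2 (binary, LSB first: 0001)
Double-and-add from P = (1, 0):
  bit 0 = 0: acc unchanged = O
  bit 1 = 0: acc unchanged = O
  bit 2 = 0: acc unchanged = O
  bit 3 = 1: acc = O + O = O

8P = O


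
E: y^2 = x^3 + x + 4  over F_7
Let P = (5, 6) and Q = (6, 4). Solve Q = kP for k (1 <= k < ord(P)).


Enumerate multiples of P until we hit Q = (6, 4):
  1P = (5, 6)
  2P = (6, 4)
Match found at i = 2.

k = 2


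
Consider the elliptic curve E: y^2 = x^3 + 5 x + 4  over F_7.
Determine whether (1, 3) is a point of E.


Check whether y^2 = x^3 + 5 x + 4 (mod 7) for (x, y) = (1, 3).
LHS: y^2 = 3^2 mod 7 = 2
RHS: x^3 + 5 x + 4 = 1^3 + 5*1 + 4 mod 7 = 3
LHS != RHS

No, not on the curve


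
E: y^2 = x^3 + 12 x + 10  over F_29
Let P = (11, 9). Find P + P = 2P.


Doubling: s = (3 x1^2 + a) / (2 y1)
s = (3*11^2 + 12) / (2*9) mod 29 = 16
x3 = s^2 - 2 x1 mod 29 = 16^2 - 2*11 = 2
y3 = s (x1 - x3) - y1 mod 29 = 16 * (11 - 2) - 9 = 19

2P = (2, 19)


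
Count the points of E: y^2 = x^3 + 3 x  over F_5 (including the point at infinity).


For each x in F_5, count y with y^2 = x^3 + 3 x + 0 mod 5:
  x = 0: RHS = 0, y in [0]  -> 1 point(s)
  x = 1: RHS = 4, y in [2, 3]  -> 2 point(s)
  x = 2: RHS = 4, y in [2, 3]  -> 2 point(s)
  x = 3: RHS = 1, y in [1, 4]  -> 2 point(s)
  x = 4: RHS = 1, y in [1, 4]  -> 2 point(s)
Affine points: 9. Add the point at infinity: total = 10.

#E(F_5) = 10


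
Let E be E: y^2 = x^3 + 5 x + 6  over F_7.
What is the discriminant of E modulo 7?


4 a^3 + 27 b^2 = 4*5^3 + 27*6^2 = 500 + 972 = 1472
Delta = -16 * (1472) = -23552
Delta mod 7 = 3

Delta = 3 (mod 7)


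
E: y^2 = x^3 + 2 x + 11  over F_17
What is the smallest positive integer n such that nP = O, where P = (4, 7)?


Compute successive multiples of P until we hit O:
  1P = (4, 7)
  2P = (11, 2)
  3P = (15, 13)
  4P = (16, 5)
  5P = (6, 16)
  6P = (6, 1)
  7P = (16, 12)
  8P = (15, 4)
  ... (continuing to 11P)
  11P = O

ord(P) = 11


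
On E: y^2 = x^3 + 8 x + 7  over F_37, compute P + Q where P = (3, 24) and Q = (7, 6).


P != Q, so use the chord formula.
s = (y2 - y1) / (x2 - x1) = (19) / (4) mod 37 = 14
x3 = s^2 - x1 - x2 mod 37 = 14^2 - 3 - 7 = 1
y3 = s (x1 - x3) - y1 mod 37 = 14 * (3 - 1) - 24 = 4

P + Q = (1, 4)


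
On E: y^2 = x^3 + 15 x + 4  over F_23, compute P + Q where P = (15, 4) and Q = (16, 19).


P != Q, so use the chord formula.
s = (y2 - y1) / (x2 - x1) = (15) / (1) mod 23 = 15
x3 = s^2 - x1 - x2 mod 23 = 15^2 - 15 - 16 = 10
y3 = s (x1 - x3) - y1 mod 23 = 15 * (15 - 10) - 4 = 2

P + Q = (10, 2)


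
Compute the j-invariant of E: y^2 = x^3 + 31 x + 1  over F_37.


Delta = -16(4 a^3 + 27 b^2) mod 37 = 35
-1728 * (4 a)^3 = -1728 * (4*31)^3 mod 37 = 6
j = 6 * 35^(-1) mod 37 = 34

j = 34 (mod 37)


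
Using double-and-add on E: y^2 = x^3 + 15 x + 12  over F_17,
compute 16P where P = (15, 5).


k = 16 = 10000_2 (binary, LSB first: 00001)
Double-and-add from P = (15, 5):
  bit 0 = 0: acc unchanged = O
  bit 1 = 0: acc unchanged = O
  bit 2 = 0: acc unchanged = O
  bit 3 = 0: acc unchanged = O
  bit 4 = 1: acc = O + (8, 10) = (8, 10)

16P = (8, 10)


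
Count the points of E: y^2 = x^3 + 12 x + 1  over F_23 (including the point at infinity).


For each x in F_23, count y with y^2 = x^3 + 12 x + 1 mod 23:
  x = 0: RHS = 1, y in [1, 22]  -> 2 point(s)
  x = 3: RHS = 18, y in [8, 15]  -> 2 point(s)
  x = 5: RHS = 2, y in [5, 18]  -> 2 point(s)
  x = 6: RHS = 13, y in [6, 17]  -> 2 point(s)
  x = 13: RHS = 8, y in [10, 13]  -> 2 point(s)
  x = 17: RHS = 12, y in [9, 14]  -> 2 point(s)
  x = 18: RHS = 0, y in [0]  -> 1 point(s)
  x = 19: RHS = 4, y in [2, 21]  -> 2 point(s)
Affine points: 15. Add the point at infinity: total = 16.

#E(F_23) = 16


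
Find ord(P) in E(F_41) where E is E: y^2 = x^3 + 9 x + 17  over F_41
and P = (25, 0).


Compute successive multiples of P until we hit O:
  1P = (25, 0)
  2P = O

ord(P) = 2


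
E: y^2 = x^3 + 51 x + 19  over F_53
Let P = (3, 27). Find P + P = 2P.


Doubling: s = (3 x1^2 + a) / (2 y1)
s = (3*3^2 + 51) / (2*27) mod 53 = 25
x3 = s^2 - 2 x1 mod 53 = 25^2 - 2*3 = 36
y3 = s (x1 - x3) - y1 mod 53 = 25 * (3 - 36) - 27 = 49

2P = (36, 49)


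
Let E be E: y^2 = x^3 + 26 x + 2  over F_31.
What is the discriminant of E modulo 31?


4 a^3 + 27 b^2 = 4*26^3 + 27*2^2 = 70304 + 108 = 70412
Delta = -16 * (70412) = -1126592
Delta mod 31 = 10

Delta = 10 (mod 31)


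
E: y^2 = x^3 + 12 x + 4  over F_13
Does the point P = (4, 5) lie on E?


Check whether y^2 = x^3 + 12 x + 4 (mod 13) for (x, y) = (4, 5).
LHS: y^2 = 5^2 mod 13 = 12
RHS: x^3 + 12 x + 4 = 4^3 + 12*4 + 4 mod 13 = 12
LHS = RHS

Yes, on the curve


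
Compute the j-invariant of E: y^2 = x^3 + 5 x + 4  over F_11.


Delta = -16(4 a^3 + 27 b^2) mod 11 = 4
-1728 * (4 a)^3 = -1728 * (4*5)^3 mod 11 = 8
j = 8 * 4^(-1) mod 11 = 2

j = 2 (mod 11)


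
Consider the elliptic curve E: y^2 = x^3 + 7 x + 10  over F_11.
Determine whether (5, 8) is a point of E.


Check whether y^2 = x^3 + 7 x + 10 (mod 11) for (x, y) = (5, 8).
LHS: y^2 = 8^2 mod 11 = 9
RHS: x^3 + 7 x + 10 = 5^3 + 7*5 + 10 mod 11 = 5
LHS != RHS

No, not on the curve


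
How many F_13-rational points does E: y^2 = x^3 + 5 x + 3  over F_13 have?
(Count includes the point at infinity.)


For each x in F_13, count y with y^2 = x^3 + 5 x + 3 mod 13:
  x = 0: RHS = 3, y in [4, 9]  -> 2 point(s)
  x = 1: RHS = 9, y in [3, 10]  -> 2 point(s)
  x = 4: RHS = 9, y in [3, 10]  -> 2 point(s)
  x = 5: RHS = 10, y in [6, 7]  -> 2 point(s)
  x = 7: RHS = 4, y in [2, 11]  -> 2 point(s)
  x = 8: RHS = 9, y in [3, 10]  -> 2 point(s)
  x = 9: RHS = 10, y in [6, 7]  -> 2 point(s)
  x = 10: RHS = 0, y in [0]  -> 1 point(s)
  x = 12: RHS = 10, y in [6, 7]  -> 2 point(s)
Affine points: 17. Add the point at infinity: total = 18.

#E(F_13) = 18


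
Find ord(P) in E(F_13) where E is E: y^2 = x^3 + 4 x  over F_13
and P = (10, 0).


Compute successive multiples of P until we hit O:
  1P = (10, 0)
  2P = O

ord(P) = 2


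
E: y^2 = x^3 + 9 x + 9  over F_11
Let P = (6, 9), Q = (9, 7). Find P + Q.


P != Q, so use the chord formula.
s = (y2 - y1) / (x2 - x1) = (9) / (3) mod 11 = 3
x3 = s^2 - x1 - x2 mod 11 = 3^2 - 6 - 9 = 5
y3 = s (x1 - x3) - y1 mod 11 = 3 * (6 - 5) - 9 = 5

P + Q = (5, 5)


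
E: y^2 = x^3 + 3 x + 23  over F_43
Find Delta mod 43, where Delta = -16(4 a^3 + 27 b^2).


4 a^3 + 27 b^2 = 4*3^3 + 27*23^2 = 108 + 14283 = 14391
Delta = -16 * (14391) = -230256
Delta mod 43 = 9

Delta = 9 (mod 43)


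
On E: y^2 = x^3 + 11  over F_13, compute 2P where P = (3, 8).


Doubling: s = (3 x1^2 + a) / (2 y1)
s = (3*3^2 + 0) / (2*8) mod 13 = 9
x3 = s^2 - 2 x1 mod 13 = 9^2 - 2*3 = 10
y3 = s (x1 - x3) - y1 mod 13 = 9 * (3 - 10) - 8 = 7

2P = (10, 7)


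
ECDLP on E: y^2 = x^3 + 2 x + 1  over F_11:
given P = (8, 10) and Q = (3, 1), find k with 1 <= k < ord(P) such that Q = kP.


Enumerate multiples of P until we hit Q = (3, 1):
  1P = (8, 10)
  2P = (10, 8)
  3P = (5, 9)
  4P = (3, 10)
  5P = (0, 1)
  6P = (1, 2)
  7P = (6, 8)
  8P = (9, 0)
  9P = (6, 3)
  10P = (1, 9)
  11P = (0, 10)
  12P = (3, 1)
Match found at i = 12.

k = 12


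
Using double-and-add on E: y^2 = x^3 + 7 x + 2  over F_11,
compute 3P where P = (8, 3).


k = 3 = 11_2 (binary, LSB first: 11)
Double-and-add from P = (8, 3):
  bit 0 = 1: acc = O + (8, 3) = (8, 3)
  bit 1 = 1: acc = (8, 3) + (10, 4) = (7, 3)

3P = (7, 3)


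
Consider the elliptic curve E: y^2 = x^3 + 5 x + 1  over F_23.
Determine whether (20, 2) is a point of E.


Check whether y^2 = x^3 + 5 x + 1 (mod 23) for (x, y) = (20, 2).
LHS: y^2 = 2^2 mod 23 = 4
RHS: x^3 + 5 x + 1 = 20^3 + 5*20 + 1 mod 23 = 5
LHS != RHS

No, not on the curve


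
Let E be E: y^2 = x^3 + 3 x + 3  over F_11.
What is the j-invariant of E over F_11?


Delta = -16(4 a^3 + 27 b^2) mod 11 = 5
-1728 * (4 a)^3 = -1728 * (4*3)^3 mod 11 = 10
j = 10 * 5^(-1) mod 11 = 2

j = 2 (mod 11)


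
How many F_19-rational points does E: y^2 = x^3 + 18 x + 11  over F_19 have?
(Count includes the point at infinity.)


For each x in F_19, count y with y^2 = x^3 + 18 x + 11 mod 19:
  x = 0: RHS = 11, y in [7, 12]  -> 2 point(s)
  x = 1: RHS = 11, y in [7, 12]  -> 2 point(s)
  x = 2: RHS = 17, y in [6, 13]  -> 2 point(s)
  x = 3: RHS = 16, y in [4, 15]  -> 2 point(s)
  x = 5: RHS = 17, y in [6, 13]  -> 2 point(s)
  x = 7: RHS = 5, y in [9, 10]  -> 2 point(s)
  x = 9: RHS = 9, y in [3, 16]  -> 2 point(s)
  x = 11: RHS = 1, y in [1, 18]  -> 2 point(s)
  x = 12: RHS = 17, y in [6, 13]  -> 2 point(s)
  x = 14: RHS = 5, y in [9, 10]  -> 2 point(s)
  x = 16: RHS = 6, y in [5, 14]  -> 2 point(s)
  x = 17: RHS = 5, y in [9, 10]  -> 2 point(s)
  x = 18: RHS = 11, y in [7, 12]  -> 2 point(s)
Affine points: 26. Add the point at infinity: total = 27.

#E(F_19) = 27


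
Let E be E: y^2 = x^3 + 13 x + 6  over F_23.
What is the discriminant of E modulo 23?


4 a^3 + 27 b^2 = 4*13^3 + 27*6^2 = 8788 + 972 = 9760
Delta = -16 * (9760) = -156160
Delta mod 23 = 10

Delta = 10 (mod 23)


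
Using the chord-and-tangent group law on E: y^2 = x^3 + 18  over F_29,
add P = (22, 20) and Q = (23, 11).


P != Q, so use the chord formula.
s = (y2 - y1) / (x2 - x1) = (20) / (1) mod 29 = 20
x3 = s^2 - x1 - x2 mod 29 = 20^2 - 22 - 23 = 7
y3 = s (x1 - x3) - y1 mod 29 = 20 * (22 - 7) - 20 = 19

P + Q = (7, 19)


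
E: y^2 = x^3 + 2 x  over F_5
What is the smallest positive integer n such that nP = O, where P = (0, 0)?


Compute successive multiples of P until we hit O:
  1P = (0, 0)
  2P = O

ord(P) = 2


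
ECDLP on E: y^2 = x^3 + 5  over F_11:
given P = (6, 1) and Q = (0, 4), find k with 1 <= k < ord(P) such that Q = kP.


Enumerate multiples of P until we hit Q = (0, 4):
  1P = (6, 1)
  2P = (0, 4)
Match found at i = 2.

k = 2


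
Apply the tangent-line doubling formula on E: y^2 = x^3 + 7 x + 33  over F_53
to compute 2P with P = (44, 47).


Doubling: s = (3 x1^2 + a) / (2 y1)
s = (3*44^2 + 7) / (2*47) mod 53 = 41
x3 = s^2 - 2 x1 mod 53 = 41^2 - 2*44 = 3
y3 = s (x1 - x3) - y1 mod 53 = 41 * (44 - 3) - 47 = 44

2P = (3, 44)


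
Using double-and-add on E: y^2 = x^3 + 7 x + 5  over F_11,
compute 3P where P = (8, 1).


k = 3 = 11_2 (binary, LSB first: 11)
Double-and-add from P = (8, 1):
  bit 0 = 1: acc = O + (8, 1) = (8, 1)
  bit 1 = 1: acc = (8, 1) + (9, 4) = (3, 3)

3P = (3, 3)


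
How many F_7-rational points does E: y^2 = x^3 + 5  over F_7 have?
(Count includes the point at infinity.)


For each x in F_7, count y with y^2 = x^3 + 0 x + 5 mod 7:
  x = 3: RHS = 4, y in [2, 5]  -> 2 point(s)
  x = 5: RHS = 4, y in [2, 5]  -> 2 point(s)
  x = 6: RHS = 4, y in [2, 5]  -> 2 point(s)
Affine points: 6. Add the point at infinity: total = 7.

#E(F_7) = 7


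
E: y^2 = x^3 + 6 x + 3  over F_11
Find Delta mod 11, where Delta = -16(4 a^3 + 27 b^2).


4 a^3 + 27 b^2 = 4*6^3 + 27*3^2 = 864 + 243 = 1107
Delta = -16 * (1107) = -17712
Delta mod 11 = 9

Delta = 9 (mod 11)


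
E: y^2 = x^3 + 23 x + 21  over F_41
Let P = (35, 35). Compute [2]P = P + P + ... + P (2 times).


k = 2 = 10_2 (binary, LSB first: 01)
Double-and-add from P = (35, 35):
  bit 0 = 0: acc unchanged = O
  bit 1 = 1: acc = O + (17, 35) = (17, 35)

2P = (17, 35)


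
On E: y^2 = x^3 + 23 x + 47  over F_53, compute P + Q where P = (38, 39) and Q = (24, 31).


P != Q, so use the chord formula.
s = (y2 - y1) / (x2 - x1) = (45) / (39) mod 53 = 46
x3 = s^2 - x1 - x2 mod 53 = 46^2 - 38 - 24 = 40
y3 = s (x1 - x3) - y1 mod 53 = 46 * (38 - 40) - 39 = 28

P + Q = (40, 28)


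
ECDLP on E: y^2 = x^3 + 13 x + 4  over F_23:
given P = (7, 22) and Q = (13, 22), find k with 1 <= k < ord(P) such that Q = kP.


Enumerate multiples of P until we hit Q = (13, 22):
  1P = (7, 22)
  2P = (15, 20)
  3P = (14, 20)
  4P = (11, 12)
  5P = (17, 3)
  6P = (1, 8)
  7P = (0, 2)
  8P = (19, 16)
  9P = (3, 22)
  10P = (13, 1)
  11P = (21, 4)
  12P = (22, 17)
  13P = (12, 18)
  14P = (12, 5)
  15P = (22, 6)
  16P = (21, 19)
  17P = (13, 22)
Match found at i = 17.

k = 17


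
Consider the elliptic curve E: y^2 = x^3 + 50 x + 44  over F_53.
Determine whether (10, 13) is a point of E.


Check whether y^2 = x^3 + 50 x + 44 (mod 53) for (x, y) = (10, 13).
LHS: y^2 = 13^2 mod 53 = 10
RHS: x^3 + 50 x + 44 = 10^3 + 50*10 + 44 mod 53 = 7
LHS != RHS

No, not on the curve


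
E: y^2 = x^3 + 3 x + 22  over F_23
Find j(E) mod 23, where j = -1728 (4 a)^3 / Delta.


Delta = -16(4 a^3 + 27 b^2) mod 23 = 2
-1728 * (4 a)^3 = -1728 * (4*3)^3 mod 23 = 14
j = 14 * 2^(-1) mod 23 = 7

j = 7 (mod 23)


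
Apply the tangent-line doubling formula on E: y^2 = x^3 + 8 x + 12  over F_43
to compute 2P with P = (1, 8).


Doubling: s = (3 x1^2 + a) / (2 y1)
s = (3*1^2 + 8) / (2*8) mod 43 = 41
x3 = s^2 - 2 x1 mod 43 = 41^2 - 2*1 = 2
y3 = s (x1 - x3) - y1 mod 43 = 41 * (1 - 2) - 8 = 37

2P = (2, 37)


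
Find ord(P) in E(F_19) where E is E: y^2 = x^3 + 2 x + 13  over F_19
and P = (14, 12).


Compute successive multiples of P until we hit O:
  1P = (14, 12)
  2P = (7, 16)
  3P = (15, 13)
  4P = (10, 11)
  5P = (1, 15)
  6P = (9, 0)
  7P = (1, 4)
  8P = (10, 8)
  ... (continuing to 12P)
  12P = O

ord(P) = 12


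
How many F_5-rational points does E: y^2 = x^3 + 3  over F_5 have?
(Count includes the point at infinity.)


For each x in F_5, count y with y^2 = x^3 + 0 x + 3 mod 5:
  x = 1: RHS = 4, y in [2, 3]  -> 2 point(s)
  x = 2: RHS = 1, y in [1, 4]  -> 2 point(s)
  x = 3: RHS = 0, y in [0]  -> 1 point(s)
Affine points: 5. Add the point at infinity: total = 6.

#E(F_5) = 6


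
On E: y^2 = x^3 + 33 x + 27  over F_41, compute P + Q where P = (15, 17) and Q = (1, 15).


P != Q, so use the chord formula.
s = (y2 - y1) / (x2 - x1) = (39) / (27) mod 41 = 6
x3 = s^2 - x1 - x2 mod 41 = 6^2 - 15 - 1 = 20
y3 = s (x1 - x3) - y1 mod 41 = 6 * (15 - 20) - 17 = 35

P + Q = (20, 35)


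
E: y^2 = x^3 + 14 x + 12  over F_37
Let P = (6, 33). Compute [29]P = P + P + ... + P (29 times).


k = 29 = 11101_2 (binary, LSB first: 10111)
Double-and-add from P = (6, 33):
  bit 0 = 1: acc = O + (6, 33) = (6, 33)
  bit 1 = 0: acc unchanged = (6, 33)
  bit 2 = 1: acc = (6, 33) + (19, 25) = (8, 28)
  bit 3 = 1: acc = (8, 28) + (0, 30) = (36, 16)
  bit 4 = 1: acc = (36, 16) + (1, 8) = (16, 15)

29P = (16, 15)


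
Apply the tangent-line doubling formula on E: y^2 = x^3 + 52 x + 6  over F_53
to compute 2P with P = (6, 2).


Doubling: s = (3 x1^2 + a) / (2 y1)
s = (3*6^2 + 52) / (2*2) mod 53 = 40
x3 = s^2 - 2 x1 mod 53 = 40^2 - 2*6 = 51
y3 = s (x1 - x3) - y1 mod 53 = 40 * (6 - 51) - 2 = 0

2P = (51, 0)


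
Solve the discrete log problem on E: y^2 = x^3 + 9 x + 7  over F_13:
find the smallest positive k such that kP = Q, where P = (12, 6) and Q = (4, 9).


Enumerate multiples of P until we hit Q = (4, 9):
  1P = (12, 6)
  2P = (3, 3)
  3P = (1, 2)
  4P = (4, 4)
  5P = (6, 2)
  6P = (7, 6)
  7P = (7, 7)
  8P = (6, 11)
  9P = (4, 9)
Match found at i = 9.

k = 9


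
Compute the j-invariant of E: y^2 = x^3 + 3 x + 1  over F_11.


Delta = -16(4 a^3 + 27 b^2) mod 11 = 7
-1728 * (4 a)^3 = -1728 * (4*3)^3 mod 11 = 10
j = 10 * 7^(-1) mod 11 = 3

j = 3 (mod 11)


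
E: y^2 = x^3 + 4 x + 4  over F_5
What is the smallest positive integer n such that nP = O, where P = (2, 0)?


Compute successive multiples of P until we hit O:
  1P = (2, 0)
  2P = O

ord(P) = 2


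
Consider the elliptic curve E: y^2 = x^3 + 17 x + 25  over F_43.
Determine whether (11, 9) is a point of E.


Check whether y^2 = x^3 + 17 x + 25 (mod 43) for (x, y) = (11, 9).
LHS: y^2 = 9^2 mod 43 = 38
RHS: x^3 + 17 x + 25 = 11^3 + 17*11 + 25 mod 43 = 38
LHS = RHS

Yes, on the curve


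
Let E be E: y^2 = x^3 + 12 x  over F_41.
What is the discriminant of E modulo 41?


4 a^3 + 27 b^2 = 4*12^3 + 27*0^2 = 6912 + 0 = 6912
Delta = -16 * (6912) = -110592
Delta mod 41 = 26

Delta = 26 (mod 41)


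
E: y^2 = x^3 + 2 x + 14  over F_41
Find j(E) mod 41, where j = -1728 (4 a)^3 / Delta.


Delta = -16(4 a^3 + 27 b^2) mod 41 = 14
-1728 * (4 a)^3 = -1728 * (4*2)^3 mod 41 = 3
j = 3 * 14^(-1) mod 41 = 9

j = 9 (mod 41)


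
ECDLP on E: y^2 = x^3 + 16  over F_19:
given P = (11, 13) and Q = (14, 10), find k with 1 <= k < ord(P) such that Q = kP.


Enumerate multiples of P until we hit Q = (14, 10):
  1P = (11, 13)
  2P = (6, 2)
  3P = (0, 15)
  4P = (14, 10)
Match found at i = 4.

k = 4


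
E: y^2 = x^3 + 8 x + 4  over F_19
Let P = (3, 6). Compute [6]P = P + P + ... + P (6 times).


k = 6 = 110_2 (binary, LSB first: 011)
Double-and-add from P = (3, 6):
  bit 0 = 0: acc unchanged = O
  bit 1 = 1: acc = O + (0, 17) = (0, 17)
  bit 2 = 1: acc = (0, 17) + (4, 10) = (5, 6)

6P = (5, 6)


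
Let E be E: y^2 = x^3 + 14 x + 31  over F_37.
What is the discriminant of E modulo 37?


4 a^3 + 27 b^2 = 4*14^3 + 27*31^2 = 10976 + 25947 = 36923
Delta = -16 * (36923) = -590768
Delta mod 37 = 11

Delta = 11 (mod 37)


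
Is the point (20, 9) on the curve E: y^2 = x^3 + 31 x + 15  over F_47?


Check whether y^2 = x^3 + 31 x + 15 (mod 47) for (x, y) = (20, 9).
LHS: y^2 = 9^2 mod 47 = 34
RHS: x^3 + 31 x + 15 = 20^3 + 31*20 + 15 mod 47 = 34
LHS = RHS

Yes, on the curve


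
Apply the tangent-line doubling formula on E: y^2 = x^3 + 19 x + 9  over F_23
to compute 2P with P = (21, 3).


Doubling: s = (3 x1^2 + a) / (2 y1)
s = (3*21^2 + 19) / (2*3) mod 23 = 9
x3 = s^2 - 2 x1 mod 23 = 9^2 - 2*21 = 16
y3 = s (x1 - x3) - y1 mod 23 = 9 * (21 - 16) - 3 = 19

2P = (16, 19)


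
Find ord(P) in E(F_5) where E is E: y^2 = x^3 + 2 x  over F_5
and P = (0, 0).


Compute successive multiples of P until we hit O:
  1P = (0, 0)
  2P = O

ord(P) = 2


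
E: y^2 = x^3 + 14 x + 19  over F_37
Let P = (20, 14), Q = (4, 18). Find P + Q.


P != Q, so use the chord formula.
s = (y2 - y1) / (x2 - x1) = (4) / (21) mod 37 = 9
x3 = s^2 - x1 - x2 mod 37 = 9^2 - 20 - 4 = 20
y3 = s (x1 - x3) - y1 mod 37 = 9 * (20 - 20) - 14 = 23

P + Q = (20, 23)


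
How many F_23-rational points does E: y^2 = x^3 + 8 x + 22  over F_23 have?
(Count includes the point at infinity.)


For each x in F_23, count y with y^2 = x^3 + 8 x + 22 mod 23:
  x = 1: RHS = 8, y in [10, 13]  -> 2 point(s)
  x = 2: RHS = 0, y in [0]  -> 1 point(s)
  x = 3: RHS = 4, y in [2, 21]  -> 2 point(s)
  x = 4: RHS = 3, y in [7, 16]  -> 2 point(s)
  x = 5: RHS = 3, y in [7, 16]  -> 2 point(s)
  x = 8: RHS = 0, y in [0]  -> 1 point(s)
  x = 9: RHS = 18, y in [8, 15]  -> 2 point(s)
  x = 12: RHS = 6, y in [11, 12]  -> 2 point(s)
  x = 13: RHS = 0, y in [0]  -> 1 point(s)
  x = 14: RHS = 3, y in [7, 16]  -> 2 point(s)
  x = 18: RHS = 18, y in [8, 15]  -> 2 point(s)
  x = 19: RHS = 18, y in [8, 15]  -> 2 point(s)
  x = 22: RHS = 13, y in [6, 17]  -> 2 point(s)
Affine points: 23. Add the point at infinity: total = 24.

#E(F_23) = 24


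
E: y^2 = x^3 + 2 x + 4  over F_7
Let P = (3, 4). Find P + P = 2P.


Doubling: s = (3 x1^2 + a) / (2 y1)
s = (3*3^2 + 2) / (2*4) mod 7 = 1
x3 = s^2 - 2 x1 mod 7 = 1^2 - 2*3 = 2
y3 = s (x1 - x3) - y1 mod 7 = 1 * (3 - 2) - 4 = 4

2P = (2, 4)


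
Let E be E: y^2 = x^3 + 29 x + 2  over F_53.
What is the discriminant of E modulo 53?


4 a^3 + 27 b^2 = 4*29^3 + 27*2^2 = 97556 + 108 = 97664
Delta = -16 * (97664) = -1562624
Delta mod 53 = 28

Delta = 28 (mod 53)


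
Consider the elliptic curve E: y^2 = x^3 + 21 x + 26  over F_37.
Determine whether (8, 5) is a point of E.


Check whether y^2 = x^3 + 21 x + 26 (mod 37) for (x, y) = (8, 5).
LHS: y^2 = 5^2 mod 37 = 25
RHS: x^3 + 21 x + 26 = 8^3 + 21*8 + 26 mod 37 = 3
LHS != RHS

No, not on the curve


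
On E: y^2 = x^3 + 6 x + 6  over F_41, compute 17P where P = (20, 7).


k = 17 = 10001_2 (binary, LSB first: 10001)
Double-and-add from P = (20, 7):
  bit 0 = 1: acc = O + (20, 7) = (20, 7)
  bit 1 = 0: acc unchanged = (20, 7)
  bit 2 = 0: acc unchanged = (20, 7)
  bit 3 = 0: acc unchanged = (20, 7)
  bit 4 = 1: acc = (20, 7) + (12, 24) = (18, 40)

17P = (18, 40)


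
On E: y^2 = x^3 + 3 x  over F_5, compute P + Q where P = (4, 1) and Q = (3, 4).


P != Q, so use the chord formula.
s = (y2 - y1) / (x2 - x1) = (3) / (4) mod 5 = 2
x3 = s^2 - x1 - x2 mod 5 = 2^2 - 4 - 3 = 2
y3 = s (x1 - x3) - y1 mod 5 = 2 * (4 - 2) - 1 = 3

P + Q = (2, 3)


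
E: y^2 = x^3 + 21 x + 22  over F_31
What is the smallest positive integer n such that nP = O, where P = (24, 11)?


Compute successive multiples of P until we hit O:
  1P = (24, 11)
  2P = (18, 1)
  3P = (9, 14)
  4P = (3, 22)
  5P = (8, 19)
  6P = (7, 27)
  7P = (7, 4)
  8P = (8, 12)
  ... (continuing to 13P)
  13P = O

ord(P) = 13


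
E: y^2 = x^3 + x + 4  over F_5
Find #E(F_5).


For each x in F_5, count y with y^2 = x^3 + 1 x + 4 mod 5:
  x = 0: RHS = 4, y in [2, 3]  -> 2 point(s)
  x = 1: RHS = 1, y in [1, 4]  -> 2 point(s)
  x = 2: RHS = 4, y in [2, 3]  -> 2 point(s)
  x = 3: RHS = 4, y in [2, 3]  -> 2 point(s)
Affine points: 8. Add the point at infinity: total = 9.

#E(F_5) = 9


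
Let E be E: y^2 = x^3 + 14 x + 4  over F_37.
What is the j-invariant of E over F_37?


Delta = -16(4 a^3 + 27 b^2) mod 37 = 30
-1728 * (4 a)^3 = -1728 * (4*14)^3 mod 37 = 6
j = 6 * 30^(-1) mod 37 = 15

j = 15 (mod 37)


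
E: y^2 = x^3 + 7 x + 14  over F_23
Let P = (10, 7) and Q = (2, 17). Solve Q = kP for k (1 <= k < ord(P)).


Enumerate multiples of P until we hit Q = (2, 17):
  1P = (10, 7)
  2P = (16, 6)
  3P = (13, 5)
  4P = (3, 19)
  5P = (12, 3)
  6P = (5, 6)
  7P = (20, 14)
  8P = (2, 17)
Match found at i = 8.

k = 8


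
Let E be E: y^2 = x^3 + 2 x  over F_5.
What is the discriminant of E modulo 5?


4 a^3 + 27 b^2 = 4*2^3 + 27*0^2 = 32 + 0 = 32
Delta = -16 * (32) = -512
Delta mod 5 = 3

Delta = 3 (mod 5)


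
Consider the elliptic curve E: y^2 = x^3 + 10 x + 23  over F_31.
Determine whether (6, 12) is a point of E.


Check whether y^2 = x^3 + 10 x + 23 (mod 31) for (x, y) = (6, 12).
LHS: y^2 = 12^2 mod 31 = 20
RHS: x^3 + 10 x + 23 = 6^3 + 10*6 + 23 mod 31 = 20
LHS = RHS

Yes, on the curve


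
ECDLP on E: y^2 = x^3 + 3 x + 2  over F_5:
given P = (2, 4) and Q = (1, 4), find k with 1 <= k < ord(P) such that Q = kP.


Enumerate multiples of P until we hit Q = (1, 4):
  1P = (2, 4)
  2P = (1, 1)
  3P = (1, 4)
Match found at i = 3.

k = 3


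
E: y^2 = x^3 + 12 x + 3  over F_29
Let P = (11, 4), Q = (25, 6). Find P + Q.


P != Q, so use the chord formula.
s = (y2 - y1) / (x2 - x1) = (2) / (14) mod 29 = 25
x3 = s^2 - x1 - x2 mod 29 = 25^2 - 11 - 25 = 9
y3 = s (x1 - x3) - y1 mod 29 = 25 * (11 - 9) - 4 = 17

P + Q = (9, 17)


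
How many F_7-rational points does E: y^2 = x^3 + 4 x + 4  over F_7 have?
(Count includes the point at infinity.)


For each x in F_7, count y with y^2 = x^3 + 4 x + 4 mod 7:
  x = 0: RHS = 4, y in [2, 5]  -> 2 point(s)
  x = 1: RHS = 2, y in [3, 4]  -> 2 point(s)
  x = 3: RHS = 1, y in [1, 6]  -> 2 point(s)
  x = 4: RHS = 0, y in [0]  -> 1 point(s)
  x = 5: RHS = 2, y in [3, 4]  -> 2 point(s)
Affine points: 9. Add the point at infinity: total = 10.

#E(F_7) = 10


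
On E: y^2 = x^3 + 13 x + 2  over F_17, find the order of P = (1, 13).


Compute successive multiples of P until we hit O:
  1P = (1, 13)
  2P = (2, 6)
  3P = (12, 13)
  4P = (4, 4)
  5P = (4, 13)
  6P = (12, 4)
  7P = (2, 11)
  8P = (1, 4)
  ... (continuing to 9P)
  9P = O

ord(P) = 9


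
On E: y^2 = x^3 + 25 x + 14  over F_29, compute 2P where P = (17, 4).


Doubling: s = (3 x1^2 + a) / (2 y1)
s = (3*17^2 + 25) / (2*4) mod 29 = 10
x3 = s^2 - 2 x1 mod 29 = 10^2 - 2*17 = 8
y3 = s (x1 - x3) - y1 mod 29 = 10 * (17 - 8) - 4 = 28

2P = (8, 28)


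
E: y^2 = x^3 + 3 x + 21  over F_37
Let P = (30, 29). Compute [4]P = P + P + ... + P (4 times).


k = 4 = 100_2 (binary, LSB first: 001)
Double-and-add from P = (30, 29):
  bit 0 = 0: acc unchanged = O
  bit 1 = 0: acc unchanged = O
  bit 2 = 1: acc = O + (12, 34) = (12, 34)

4P = (12, 34)


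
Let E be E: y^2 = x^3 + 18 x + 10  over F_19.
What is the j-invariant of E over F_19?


Delta = -16(4 a^3 + 27 b^2) mod 19 = 13
-1728 * (4 a)^3 = -1728 * (4*18)^3 mod 19 = 12
j = 12 * 13^(-1) mod 19 = 17

j = 17 (mod 19)


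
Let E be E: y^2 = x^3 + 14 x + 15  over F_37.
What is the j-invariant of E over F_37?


Delta = -16(4 a^3 + 27 b^2) mod 37 = 22
-1728 * (4 a)^3 = -1728 * (4*14)^3 mod 37 = 6
j = 6 * 22^(-1) mod 37 = 7

j = 7 (mod 37)


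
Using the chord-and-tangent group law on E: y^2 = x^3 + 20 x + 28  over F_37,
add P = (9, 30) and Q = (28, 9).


P != Q, so use the chord formula.
s = (y2 - y1) / (x2 - x1) = (16) / (19) mod 37 = 32
x3 = s^2 - x1 - x2 mod 37 = 32^2 - 9 - 28 = 25
y3 = s (x1 - x3) - y1 mod 37 = 32 * (9 - 25) - 30 = 13

P + Q = (25, 13)


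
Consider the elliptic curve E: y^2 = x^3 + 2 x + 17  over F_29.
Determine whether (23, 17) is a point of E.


Check whether y^2 = x^3 + 2 x + 17 (mod 29) for (x, y) = (23, 17).
LHS: y^2 = 17^2 mod 29 = 28
RHS: x^3 + 2 x + 17 = 23^3 + 2*23 + 17 mod 29 = 21
LHS != RHS

No, not on the curve


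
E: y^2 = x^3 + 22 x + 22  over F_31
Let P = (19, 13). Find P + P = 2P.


Doubling: s = (3 x1^2 + a) / (2 y1)
s = (3*19^2 + 22) / (2*13) mod 31 = 27
x3 = s^2 - 2 x1 mod 31 = 27^2 - 2*19 = 9
y3 = s (x1 - x3) - y1 mod 31 = 27 * (19 - 9) - 13 = 9

2P = (9, 9)


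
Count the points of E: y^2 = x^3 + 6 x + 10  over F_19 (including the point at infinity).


For each x in F_19, count y with y^2 = x^3 + 6 x + 10 mod 19:
  x = 1: RHS = 17, y in [6, 13]  -> 2 point(s)
  x = 2: RHS = 11, y in [7, 12]  -> 2 point(s)
  x = 3: RHS = 17, y in [6, 13]  -> 2 point(s)
  x = 8: RHS = 0, y in [0]  -> 1 point(s)
  x = 10: RHS = 6, y in [5, 14]  -> 2 point(s)
  x = 11: RHS = 1, y in [1, 18]  -> 2 point(s)
  x = 12: RHS = 5, y in [9, 10]  -> 2 point(s)
  x = 13: RHS = 5, y in [9, 10]  -> 2 point(s)
  x = 14: RHS = 7, y in [8, 11]  -> 2 point(s)
  x = 15: RHS = 17, y in [6, 13]  -> 2 point(s)
  x = 17: RHS = 9, y in [3, 16]  -> 2 point(s)
Affine points: 21. Add the point at infinity: total = 22.

#E(F_19) = 22


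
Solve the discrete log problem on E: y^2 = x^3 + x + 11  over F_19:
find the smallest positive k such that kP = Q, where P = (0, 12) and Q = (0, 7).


Enumerate multiples of P until we hit Q = (0, 7):
  1P = (0, 12)
  2P = (16, 0)
  3P = (0, 7)
Match found at i = 3.

k = 3


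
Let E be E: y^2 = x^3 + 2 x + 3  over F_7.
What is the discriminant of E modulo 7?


4 a^3 + 27 b^2 = 4*2^3 + 27*3^2 = 32 + 243 = 275
Delta = -16 * (275) = -4400
Delta mod 7 = 3

Delta = 3 (mod 7)


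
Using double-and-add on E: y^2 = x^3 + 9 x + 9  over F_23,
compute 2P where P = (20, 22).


k = 2 = 10_2 (binary, LSB first: 01)
Double-and-add from P = (20, 22):
  bit 0 = 0: acc unchanged = O
  bit 1 = 1: acc = O + (8, 15) = (8, 15)

2P = (8, 15)


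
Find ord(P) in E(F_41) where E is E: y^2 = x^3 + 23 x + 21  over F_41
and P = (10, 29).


Compute successive multiples of P until we hit O:
  1P = (10, 29)
  2P = (13, 37)
  3P = (16, 37)
  4P = (35, 6)
  5P = (12, 4)
  6P = (1, 2)
  7P = (39, 7)
  8P = (17, 6)
  ... (continuing to 35P)
  35P = O

ord(P) = 35


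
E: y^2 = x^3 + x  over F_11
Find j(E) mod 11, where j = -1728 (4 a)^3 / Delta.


Delta = -16(4 a^3 + 27 b^2) mod 11 = 2
-1728 * (4 a)^3 = -1728 * (4*1)^3 mod 11 = 2
j = 2 * 2^(-1) mod 11 = 1

j = 1 (mod 11)


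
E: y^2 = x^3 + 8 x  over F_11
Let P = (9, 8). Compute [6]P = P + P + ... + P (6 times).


k = 6 = 110_2 (binary, LSB first: 011)
Double-and-add from P = (9, 8):
  bit 0 = 0: acc unchanged = O
  bit 1 = 1: acc = O + (9, 3) = (9, 3)
  bit 2 = 1: acc = (9, 3) + (9, 8) = O

6P = O


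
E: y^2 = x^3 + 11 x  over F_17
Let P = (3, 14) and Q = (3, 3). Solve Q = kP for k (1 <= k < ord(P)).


Enumerate multiples of P until we hit Q = (3, 3):
  1P = (3, 14)
  2P = (2, 8)
  3P = (14, 5)
  4P = (15, 2)
  5P = (0, 0)
  6P = (15, 15)
  7P = (14, 12)
  8P = (2, 9)
  9P = (3, 3)
Match found at i = 9.

k = 9


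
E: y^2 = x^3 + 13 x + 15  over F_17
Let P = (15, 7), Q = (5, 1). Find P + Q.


P != Q, so use the chord formula.
s = (y2 - y1) / (x2 - x1) = (11) / (7) mod 17 = 4
x3 = s^2 - x1 - x2 mod 17 = 4^2 - 15 - 5 = 13
y3 = s (x1 - x3) - y1 mod 17 = 4 * (15 - 13) - 7 = 1

P + Q = (13, 1)


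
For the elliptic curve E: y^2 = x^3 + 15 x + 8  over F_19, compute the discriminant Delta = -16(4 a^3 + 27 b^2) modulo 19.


4 a^3 + 27 b^2 = 4*15^3 + 27*8^2 = 13500 + 1728 = 15228
Delta = -16 * (15228) = -243648
Delta mod 19 = 8

Delta = 8 (mod 19)


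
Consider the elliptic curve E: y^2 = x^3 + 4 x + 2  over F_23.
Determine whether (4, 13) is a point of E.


Check whether y^2 = x^3 + 4 x + 2 (mod 23) for (x, y) = (4, 13).
LHS: y^2 = 13^2 mod 23 = 8
RHS: x^3 + 4 x + 2 = 4^3 + 4*4 + 2 mod 23 = 13
LHS != RHS

No, not on the curve


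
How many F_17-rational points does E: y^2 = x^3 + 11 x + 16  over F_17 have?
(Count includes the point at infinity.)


For each x in F_17, count y with y^2 = x^3 + 11 x + 16 mod 17:
  x = 0: RHS = 16, y in [4, 13]  -> 2 point(s)
  x = 3: RHS = 8, y in [5, 12]  -> 2 point(s)
  x = 5: RHS = 9, y in [3, 14]  -> 2 point(s)
  x = 6: RHS = 9, y in [3, 14]  -> 2 point(s)
  x = 8: RHS = 4, y in [2, 15]  -> 2 point(s)
  x = 10: RHS = 4, y in [2, 15]  -> 2 point(s)
  x = 16: RHS = 4, y in [2, 15]  -> 2 point(s)
Affine points: 14. Add the point at infinity: total = 15.

#E(F_17) = 15


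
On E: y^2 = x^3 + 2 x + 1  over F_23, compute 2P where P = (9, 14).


Doubling: s = (3 x1^2 + a) / (2 y1)
s = (3*9^2 + 2) / (2*14) mod 23 = 3
x3 = s^2 - 2 x1 mod 23 = 3^2 - 2*9 = 14
y3 = s (x1 - x3) - y1 mod 23 = 3 * (9 - 14) - 14 = 17

2P = (14, 17)


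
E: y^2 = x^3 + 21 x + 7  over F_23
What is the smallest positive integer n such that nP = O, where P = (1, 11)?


Compute successive multiples of P until we hit O:
  1P = (1, 11)
  2P = (22, 10)
  3P = (6, 21)
  4P = (20, 20)
  5P = (20, 3)
  6P = (6, 2)
  7P = (22, 13)
  8P = (1, 12)
  ... (continuing to 9P)
  9P = O

ord(P) = 9


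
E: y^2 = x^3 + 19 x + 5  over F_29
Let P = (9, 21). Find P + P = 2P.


Doubling: s = (3 x1^2 + a) / (2 y1)
s = (3*9^2 + 19) / (2*21) mod 29 = 9
x3 = s^2 - 2 x1 mod 29 = 9^2 - 2*9 = 5
y3 = s (x1 - x3) - y1 mod 29 = 9 * (9 - 5) - 21 = 15

2P = (5, 15)


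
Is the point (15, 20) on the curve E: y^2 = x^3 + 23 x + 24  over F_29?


Check whether y^2 = x^3 + 23 x + 24 (mod 29) for (x, y) = (15, 20).
LHS: y^2 = 20^2 mod 29 = 23
RHS: x^3 + 23 x + 24 = 15^3 + 23*15 + 24 mod 29 = 3
LHS != RHS

No, not on the curve


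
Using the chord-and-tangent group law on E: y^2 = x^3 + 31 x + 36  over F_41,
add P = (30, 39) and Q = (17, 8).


P != Q, so use the chord formula.
s = (y2 - y1) / (x2 - x1) = (10) / (28) mod 41 = 15
x3 = s^2 - x1 - x2 mod 41 = 15^2 - 30 - 17 = 14
y3 = s (x1 - x3) - y1 mod 41 = 15 * (30 - 14) - 39 = 37

P + Q = (14, 37)


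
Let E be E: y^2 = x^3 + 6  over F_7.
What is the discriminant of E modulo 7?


4 a^3 + 27 b^2 = 4*0^3 + 27*6^2 = 0 + 972 = 972
Delta = -16 * (972) = -15552
Delta mod 7 = 2

Delta = 2 (mod 7)


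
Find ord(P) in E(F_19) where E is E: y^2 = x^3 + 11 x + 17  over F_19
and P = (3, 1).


Compute successive multiples of P until we hit O:
  1P = (3, 1)
  2P = (13, 18)
  3P = (0, 6)
  4P = (4, 7)
  5P = (10, 14)
  6P = (11, 14)
  7P = (2, 3)
  8P = (18, 10)
  ... (continuing to 28P)
  28P = O

ord(P) = 28


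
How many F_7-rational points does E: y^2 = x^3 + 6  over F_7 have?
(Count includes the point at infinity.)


For each x in F_7, count y with y^2 = x^3 + 0 x + 6 mod 7:
  x = 1: RHS = 0, y in [0]  -> 1 point(s)
  x = 2: RHS = 0, y in [0]  -> 1 point(s)
  x = 4: RHS = 0, y in [0]  -> 1 point(s)
Affine points: 3. Add the point at infinity: total = 4.

#E(F_7) = 4


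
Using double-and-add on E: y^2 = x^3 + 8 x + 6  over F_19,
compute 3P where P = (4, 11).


k = 3 = 11_2 (binary, LSB first: 11)
Double-and-add from P = (4, 11):
  bit 0 = 1: acc = O + (4, 11) = (4, 11)
  bit 1 = 1: acc = (4, 11) + (9, 16) = (7, 5)

3P = (7, 5)


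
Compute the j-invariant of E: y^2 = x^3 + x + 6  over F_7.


Delta = -16(4 a^3 + 27 b^2) mod 7 = 1
-1728 * (4 a)^3 = -1728 * (4*1)^3 mod 7 = 1
j = 1 * 1^(-1) mod 7 = 1

j = 1 (mod 7)


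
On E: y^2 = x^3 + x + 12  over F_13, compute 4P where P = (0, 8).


k = 4 = 100_2 (binary, LSB first: 001)
Double-and-add from P = (0, 8):
  bit 0 = 0: acc unchanged = O
  bit 1 = 0: acc unchanged = O
  bit 2 = 1: acc = O + (3, 9) = (3, 9)

4P = (3, 9)


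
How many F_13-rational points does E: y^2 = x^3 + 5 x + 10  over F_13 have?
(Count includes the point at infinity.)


For each x in F_13, count y with y^2 = x^3 + 5 x + 10 mod 13:
  x = 0: RHS = 10, y in [6, 7]  -> 2 point(s)
  x = 1: RHS = 3, y in [4, 9]  -> 2 point(s)
  x = 3: RHS = 0, y in [0]  -> 1 point(s)
  x = 4: RHS = 3, y in [4, 9]  -> 2 point(s)
  x = 5: RHS = 4, y in [2, 11]  -> 2 point(s)
  x = 6: RHS = 9, y in [3, 10]  -> 2 point(s)
  x = 8: RHS = 3, y in [4, 9]  -> 2 point(s)
  x = 9: RHS = 4, y in [2, 11]  -> 2 point(s)
  x = 12: RHS = 4, y in [2, 11]  -> 2 point(s)
Affine points: 17. Add the point at infinity: total = 18.

#E(F_13) = 18


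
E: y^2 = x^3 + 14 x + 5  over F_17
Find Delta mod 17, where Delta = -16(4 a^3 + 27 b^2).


4 a^3 + 27 b^2 = 4*14^3 + 27*5^2 = 10976 + 675 = 11651
Delta = -16 * (11651) = -186416
Delta mod 17 = 6

Delta = 6 (mod 17)


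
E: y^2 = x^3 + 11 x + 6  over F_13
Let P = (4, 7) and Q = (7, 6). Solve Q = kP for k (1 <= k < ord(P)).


Enumerate multiples of P until we hit Q = (7, 6):
  1P = (4, 7)
  2P = (2, 7)
  3P = (7, 6)
Match found at i = 3.

k = 3


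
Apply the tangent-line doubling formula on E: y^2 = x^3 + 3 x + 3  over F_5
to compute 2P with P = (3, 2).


Doubling: s = (3 x1^2 + a) / (2 y1)
s = (3*3^2 + 3) / (2*2) mod 5 = 0
x3 = s^2 - 2 x1 mod 5 = 0^2 - 2*3 = 4
y3 = s (x1 - x3) - y1 mod 5 = 0 * (3 - 4) - 2 = 3

2P = (4, 3)


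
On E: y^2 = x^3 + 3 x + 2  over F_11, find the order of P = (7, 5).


Compute successive multiples of P until we hit O:
  1P = (7, 5)
  2P = (2, 4)
  3P = (6, 4)
  4P = (10, 3)
  5P = (3, 7)
  6P = (4, 10)
  7P = (4, 1)
  8P = (3, 4)
  ... (continuing to 13P)
  13P = O

ord(P) = 13


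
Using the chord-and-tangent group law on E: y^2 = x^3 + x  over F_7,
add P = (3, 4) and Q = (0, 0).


P != Q, so use the chord formula.
s = (y2 - y1) / (x2 - x1) = (3) / (4) mod 7 = 6
x3 = s^2 - x1 - x2 mod 7 = 6^2 - 3 - 0 = 5
y3 = s (x1 - x3) - y1 mod 7 = 6 * (3 - 5) - 4 = 5

P + Q = (5, 5)


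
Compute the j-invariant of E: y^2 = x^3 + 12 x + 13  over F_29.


Delta = -16(4 a^3 + 27 b^2) mod 29 = 28
-1728 * (4 a)^3 = -1728 * (4*12)^3 mod 29 = 6
j = 6 * 28^(-1) mod 29 = 23

j = 23 (mod 29)


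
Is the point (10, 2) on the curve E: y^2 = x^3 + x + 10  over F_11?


Check whether y^2 = x^3 + 1 x + 10 (mod 11) for (x, y) = (10, 2).
LHS: y^2 = 2^2 mod 11 = 4
RHS: x^3 + 1 x + 10 = 10^3 + 1*10 + 10 mod 11 = 8
LHS != RHS

No, not on the curve


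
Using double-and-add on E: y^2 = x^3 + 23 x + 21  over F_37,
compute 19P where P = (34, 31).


k = 19 = 10011_2 (binary, LSB first: 11001)
Double-and-add from P = (34, 31):
  bit 0 = 1: acc = O + (34, 31) = (34, 31)
  bit 1 = 1: acc = (34, 31) + (10, 17) = (27, 7)
  bit 2 = 0: acc unchanged = (27, 7)
  bit 3 = 0: acc unchanged = (27, 7)
  bit 4 = 1: acc = (27, 7) + (32, 22) = (24, 2)

19P = (24, 2)


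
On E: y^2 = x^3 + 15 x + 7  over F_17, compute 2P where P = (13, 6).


Doubling: s = (3 x1^2 + a) / (2 y1)
s = (3*13^2 + 15) / (2*6) mod 17 = 1
x3 = s^2 - 2 x1 mod 17 = 1^2 - 2*13 = 9
y3 = s (x1 - x3) - y1 mod 17 = 1 * (13 - 9) - 6 = 15

2P = (9, 15)


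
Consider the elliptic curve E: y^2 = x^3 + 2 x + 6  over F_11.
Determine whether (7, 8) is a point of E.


Check whether y^2 = x^3 + 2 x + 6 (mod 11) for (x, y) = (7, 8).
LHS: y^2 = 8^2 mod 11 = 9
RHS: x^3 + 2 x + 6 = 7^3 + 2*7 + 6 mod 11 = 0
LHS != RHS

No, not on the curve


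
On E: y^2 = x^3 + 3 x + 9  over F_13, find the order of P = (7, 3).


Compute successive multiples of P until we hit O:
  1P = (7, 3)
  2P = (0, 3)
  3P = (6, 10)
  4P = (10, 5)
  5P = (8, 5)
  6P = (2, 7)
  7P = (1, 0)
  8P = (2, 6)
  ... (continuing to 14P)
  14P = O

ord(P) = 14


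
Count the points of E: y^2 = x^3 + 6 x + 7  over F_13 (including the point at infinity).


For each x in F_13, count y with y^2 = x^3 + 6 x + 7 mod 13:
  x = 1: RHS = 1, y in [1, 12]  -> 2 point(s)
  x = 2: RHS = 1, y in [1, 12]  -> 2 point(s)
  x = 3: RHS = 0, y in [0]  -> 1 point(s)
  x = 4: RHS = 4, y in [2, 11]  -> 2 point(s)
  x = 6: RHS = 12, y in [5, 8]  -> 2 point(s)
  x = 9: RHS = 10, y in [6, 7]  -> 2 point(s)
  x = 10: RHS = 1, y in [1, 12]  -> 2 point(s)
  x = 11: RHS = 0, y in [0]  -> 1 point(s)
  x = 12: RHS = 0, y in [0]  -> 1 point(s)
Affine points: 15. Add the point at infinity: total = 16.

#E(F_13) = 16


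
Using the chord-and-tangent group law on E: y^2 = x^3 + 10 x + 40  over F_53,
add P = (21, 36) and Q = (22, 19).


P != Q, so use the chord formula.
s = (y2 - y1) / (x2 - x1) = (36) / (1) mod 53 = 36
x3 = s^2 - x1 - x2 mod 53 = 36^2 - 21 - 22 = 34
y3 = s (x1 - x3) - y1 mod 53 = 36 * (21 - 34) - 36 = 26

P + Q = (34, 26)
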